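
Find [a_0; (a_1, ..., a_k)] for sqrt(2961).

[54; (2, 2, 2, 3, 1, 14, 1, 3, 2, 2, 2, 108)]

Write x_i = (sqrt(2961) + m_i)/d_i with (m_0, d_0) = (0, 1). a_0 = floor(sqrt(2961)) = 54, since 54^2 = 2916 <= 2961 < 3025 = 55^2.
Iterate m_{i+1} = d_i*a_i - m_i, d_{i+1} = (2961 - m_{i+1}^2)/d_i, a_{i+1} = floor((a_0 + m_{i+1})/d_{i+1}):
  m_1 = 1*54 - 0 = 54, d_1 = (2961 - 54^2)/1 = 45/1 = 45, a_1 = floor((54 + 54)/45) = 2.
  m_2 = 45*2 - 54 = 36, d_2 = (2961 - 36^2)/45 = 1665/45 = 37, a_2 = floor((54 + 36)/37) = 2.
  m_3 = 37*2 - 36 = 38, d_3 = (2961 - 38^2)/37 = 1517/37 = 41, a_3 = floor((54 + 38)/41) = 2.
  m_4 = 41*2 - 38 = 44, d_4 = (2961 - 44^2)/41 = 1025/41 = 25, a_4 = floor((54 + 44)/25) = 3.
  m_5 = 25*3 - 44 = 31, d_5 = (2961 - 31^2)/25 = 2000/25 = 80, a_5 = floor((54 + 31)/80) = 1.
  m_6 = 80*1 - 31 = 49, d_6 = (2961 - 49^2)/80 = 560/80 = 7, a_6 = floor((54 + 49)/7) = 14.
  m_7 = 7*14 - 49 = 49, d_7 = (2961 - 49^2)/7 = 560/7 = 80, a_7 = floor((54 + 49)/80) = 1.
  m_8 = 80*1 - 49 = 31, d_8 = (2961 - 31^2)/80 = 2000/80 = 25, a_8 = floor((54 + 31)/25) = 3.
  m_9 = 25*3 - 31 = 44, d_9 = (2961 - 44^2)/25 = 1025/25 = 41, a_9 = floor((54 + 44)/41) = 2.
  m_10 = 41*2 - 44 = 38, d_10 = (2961 - 38^2)/41 = 1517/41 = 37, a_10 = floor((54 + 38)/37) = 2.
  m_11 = 37*2 - 38 = 36, d_11 = (2961 - 36^2)/37 = 1665/37 = 45, a_11 = floor((54 + 36)/45) = 2.
  m_12 = 45*2 - 36 = 54, d_12 = (2961 - 54^2)/45 = 45/45 = 1, a_12 = floor((54 + 54)/1) = 108.
  m_13 = 1*108 - 54 = 54, d_13 = (2961 - 54^2)/1 = 45/1 = 45: (m_13, d_13) = (m_1, d_1) = (54, 45), so from here the quotients repeat a_1, ..., a_12; the period length is 12.
Hence the expansion of sqrt(2961) is a_0 = 54 followed by the repeating block 2, 2, 2, 3, 1, 14, 1, 3, 2, 2, 2, 108 (period 12).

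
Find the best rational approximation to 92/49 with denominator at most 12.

Expand x = 92/49 as a continued fraction with the Euclidean algorithm:
  92 = 1*49 + 43, so a_0 = 1.
  49 = 1*43 + 6, so a_1 = 1.
  43 = 7*6 + 1, so a_2 = 7.
  6 = 6*1 + 0, so a_3 = 6.
so x = [1; 1, 7, 6].
Convergents (p_i = a_i*p_{i-1} + p_{i-2}, q_i = a_i*q_{i-1} + q_{i-2} with p_{-2}=0, p_{-1}=1, q_{-2}=1, q_{-1}=0), until the denominator exceeds 12:
  i=0: a_0=1, p_0 = 1*1 + 0 = 1, q_0 = 1*0 + 1 = 1.
  i=1: a_1=1, p_1 = 1*1 + 1 = 2, q_1 = 1*1 + 0 = 1.
  i=2: a_2=7, p_2 = 7*2 + 1 = 15, q_2 = 7*1 + 1 = 8.
  i=3: a_3=6, p_3 = 6*15 + 2 = 92, q_3 = 6*8 + 1 = 49.
q_3 = 49 > 12, so the last convergent with denominator <= 12 is p_2/q_2 = 15/8.
The closest fraction with denominator <= 12 is either p_2/q_2 or the intermediate fraction (k*p_2 + p_1)/(k*q_2 + q_1) with the largest k >= 1 whose denominator stays <= 12; these approach x as k grows, and every other convergent or intermediate fraction in range is farther away.
Largest k: floor((12 - q_1)/q_2) = floor((12 - 1)/8) = 1.
That gives (1*15 + 2)/(1*8 + 1) = 17/9.
Compare the errors: |x - 15/8| = |92*8 - 15*49|/(49*8) = 1/392, and |x - 17/9| = |92*9 - 17*49|/(49*9) = 5/441.
Cross-multiplying, 1*441 = 441 < 1960 = 5*392, so 1/392 is smaller: the convergent 15/8 is closer to x than 17/9.

15/8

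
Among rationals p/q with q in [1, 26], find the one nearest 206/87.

Expand x = 206/87 as a continued fraction with the Euclidean algorithm:
  206 = 2*87 + 32, so a_0 = 2.
  87 = 2*32 + 23, so a_1 = 2.
  32 = 1*23 + 9, so a_2 = 1.
  23 = 2*9 + 5, so a_3 = 2.
  9 = 1*5 + 4, so a_4 = 1.
  5 = 1*4 + 1, so a_5 = 1.
  4 = 4*1 + 0, so a_6 = 4.
so x = [2; 2, 1, 2, 1, 1, 4].
Convergents (p_i = a_i*p_{i-1} + p_{i-2}, q_i = a_i*q_{i-1} + q_{i-2} with p_{-2}=0, p_{-1}=1, q_{-2}=1, q_{-1}=0), until the denominator exceeds 26:
  i=0: a_0=2, p_0 = 2*1 + 0 = 2, q_0 = 2*0 + 1 = 1.
  i=1: a_1=2, p_1 = 2*2 + 1 = 5, q_1 = 2*1 + 0 = 2.
  i=2: a_2=1, p_2 = 1*5 + 2 = 7, q_2 = 1*2 + 1 = 3.
  i=3: a_3=2, p_3 = 2*7 + 5 = 19, q_3 = 2*3 + 2 = 8.
  i=4: a_4=1, p_4 = 1*19 + 7 = 26, q_4 = 1*8 + 3 = 11.
  i=5: a_5=1, p_5 = 1*26 + 19 = 45, q_5 = 1*11 + 8 = 19.
  i=6: a_6=4, p_6 = 4*45 + 26 = 206, q_6 = 4*19 + 11 = 87.
q_6 = 87 > 26, so the last convergent with denominator <= 26 is p_5/q_5 = 45/19.
The closest fraction with denominator <= 26 is either p_5/q_5 or the intermediate fraction (k*p_5 + p_4)/(k*q_5 + q_4) with the largest k >= 1 whose denominator stays <= 26; these approach x as k grows, and every other convergent or intermediate fraction in range is farther away.
Largest k: floor((26 - q_4)/q_5) = floor((26 - 11)/19) = 0.
Since k = 0, no intermediate fraction beyond p_5/q_5 has denominator <= 26, so the convergent 45/19 is the closest (its error is |206*19 - 45*87|/(87*19) = 1/1653).

45/19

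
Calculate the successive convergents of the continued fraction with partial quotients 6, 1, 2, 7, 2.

Using the convergent recurrence p_i = a_i*p_{i-1} + p_{i-2}, q_i = a_i*q_{i-1} + q_{i-2} with p_{-2}=0, p_{-1}=1, q_{-2}=1, q_{-1}=0:
  i=0: a_0=6, p_0 = 6*1 + 0 = 6, q_0 = 6*0 + 1 = 1.
  i=1: a_1=1, p_1 = 1*6 + 1 = 7, q_1 = 1*1 + 0 = 1.
  i=2: a_2=2, p_2 = 2*7 + 6 = 20, q_2 = 2*1 + 1 = 3.
  i=3: a_3=7, p_3 = 7*20 + 7 = 147, q_3 = 7*3 + 1 = 22.
  i=4: a_4=2, p_4 = 2*147 + 20 = 314, q_4 = 2*22 + 3 = 47.

6/1, 7/1, 20/3, 147/22, 314/47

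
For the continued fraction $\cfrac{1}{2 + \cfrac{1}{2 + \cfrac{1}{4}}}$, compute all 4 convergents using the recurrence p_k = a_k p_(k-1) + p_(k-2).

Using the convergent recurrence p_i = a_i*p_{i-1} + p_{i-2}, q_i = a_i*q_{i-1} + q_{i-2} with p_{-2}=0, p_{-1}=1, q_{-2}=1, q_{-1}=0:
  i=0: a_0=0, p_0 = 0*1 + 0 = 0, q_0 = 0*0 + 1 = 1.
  i=1: a_1=2, p_1 = 2*0 + 1 = 1, q_1 = 2*1 + 0 = 2.
  i=2: a_2=2, p_2 = 2*1 + 0 = 2, q_2 = 2*2 + 1 = 5.
  i=3: a_3=4, p_3 = 4*2 + 1 = 9, q_3 = 4*5 + 2 = 22.

0/1, 1/2, 2/5, 9/22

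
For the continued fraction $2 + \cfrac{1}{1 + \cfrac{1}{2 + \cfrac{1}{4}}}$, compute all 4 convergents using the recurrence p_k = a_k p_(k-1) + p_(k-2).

Using the convergent recurrence p_i = a_i*p_{i-1} + p_{i-2}, q_i = a_i*q_{i-1} + q_{i-2} with p_{-2}=0, p_{-1}=1, q_{-2}=1, q_{-1}=0:
  i=0: a_0=2, p_0 = 2*1 + 0 = 2, q_0 = 2*0 + 1 = 1.
  i=1: a_1=1, p_1 = 1*2 + 1 = 3, q_1 = 1*1 + 0 = 1.
  i=2: a_2=2, p_2 = 2*3 + 2 = 8, q_2 = 2*1 + 1 = 3.
  i=3: a_3=4, p_3 = 4*8 + 3 = 35, q_3 = 4*3 + 1 = 13.

2/1, 3/1, 8/3, 35/13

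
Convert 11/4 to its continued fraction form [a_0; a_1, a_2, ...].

Run the Euclidean algorithm on 11 and 4; the successive quotients are the partial quotients a_0, a_1, ... (each step inverts the fractional part left over by the previous one):
  11 = 2*4 + 3, so a_0 = 2.
  4 = 1*3 + 1, so a_1 = 1.
  3 = 3*1 + 0, so a_2 = 3.
The remainder reaches 0 after 3 divisions, so the expansion has 3 partial quotients, read off in order.

[2; 1, 3]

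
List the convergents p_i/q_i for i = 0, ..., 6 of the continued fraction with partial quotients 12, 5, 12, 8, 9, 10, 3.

12/1, 61/5, 744/61, 6013/493, 54861/4498, 554623/45473, 1718730/140917

Using the convergent recurrence p_i = a_i*p_{i-1} + p_{i-2}, q_i = a_i*q_{i-1} + q_{i-2} with p_{-2}=0, p_{-1}=1, q_{-2}=1, q_{-1}=0:
  i=0: a_0=12, p_0 = 12*1 + 0 = 12, q_0 = 12*0 + 1 = 1.
  i=1: a_1=5, p_1 = 5*12 + 1 = 61, q_1 = 5*1 + 0 = 5.
  i=2: a_2=12, p_2 = 12*61 + 12 = 744, q_2 = 12*5 + 1 = 61.
  i=3: a_3=8, p_3 = 8*744 + 61 = 6013, q_3 = 8*61 + 5 = 493.
  i=4: a_4=9, p_4 = 9*6013 + 744 = 54861, q_4 = 9*493 + 61 = 4498.
  i=5: a_5=10, p_5 = 10*54861 + 6013 = 554623, q_5 = 10*4498 + 493 = 45473.
  i=6: a_6=3, p_6 = 3*554623 + 54861 = 1718730, q_6 = 3*45473 + 4498 = 140917.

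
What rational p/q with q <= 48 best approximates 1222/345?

85/24

Expand x = 1222/345 as a continued fraction with the Euclidean algorithm:
  1222 = 3*345 + 187, so a_0 = 3.
  345 = 1*187 + 158, so a_1 = 1.
  187 = 1*158 + 29, so a_2 = 1.
  158 = 5*29 + 13, so a_3 = 5.
  29 = 2*13 + 3, so a_4 = 2.
  13 = 4*3 + 1, so a_5 = 4.
  3 = 3*1 + 0, so a_6 = 3.
so x = [3; 1, 1, 5, 2, 4, 3].
Convergents (p_i = a_i*p_{i-1} + p_{i-2}, q_i = a_i*q_{i-1} + q_{i-2} with p_{-2}=0, p_{-1}=1, q_{-2}=1, q_{-1}=0), until the denominator exceeds 48:
  i=0: a_0=3, p_0 = 3*1 + 0 = 3, q_0 = 3*0 + 1 = 1.
  i=1: a_1=1, p_1 = 1*3 + 1 = 4, q_1 = 1*1 + 0 = 1.
  i=2: a_2=1, p_2 = 1*4 + 3 = 7, q_2 = 1*1 + 1 = 2.
  i=3: a_3=5, p_3 = 5*7 + 4 = 39, q_3 = 5*2 + 1 = 11.
  i=4: a_4=2, p_4 = 2*39 + 7 = 85, q_4 = 2*11 + 2 = 24.
  i=5: a_5=4, p_5 = 4*85 + 39 = 379, q_5 = 4*24 + 11 = 107.
q_5 = 107 > 48, so the last convergent with denominator <= 48 is p_4/q_4 = 85/24.
The closest fraction with denominator <= 48 is either p_4/q_4 or the intermediate fraction (k*p_4 + p_3)/(k*q_4 + q_3) with the largest k >= 1 whose denominator stays <= 48; these approach x as k grows, and every other convergent or intermediate fraction in range is farther away.
Largest k: floor((48 - q_3)/q_4) = floor((48 - 11)/24) = 1.
That gives (1*85 + 39)/(1*24 + 11) = 124/35.
Compare the errors: |x - 85/24| = |1222*24 - 85*345|/(345*24) = 3/8280, and |x - 124/35| = |1222*35 - 124*345|/(345*35) = 10/12075.
Cross-multiplying, 3*12075 = 36225 < 82800 = 10*8280, so 3/8280 is smaller: the convergent 85/24 is closer to x than 124/35.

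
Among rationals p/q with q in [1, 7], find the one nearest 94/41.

Expand x = 94/41 as a continued fraction with the Euclidean algorithm:
  94 = 2*41 + 12, so a_0 = 2.
  41 = 3*12 + 5, so a_1 = 3.
  12 = 2*5 + 2, so a_2 = 2.
  5 = 2*2 + 1, so a_3 = 2.
  2 = 2*1 + 0, so a_4 = 2.
so x = [2; 3, 2, 2, 2].
Convergents (p_i = a_i*p_{i-1} + p_{i-2}, q_i = a_i*q_{i-1} + q_{i-2} with p_{-2}=0, p_{-1}=1, q_{-2}=1, q_{-1}=0), until the denominator exceeds 7:
  i=0: a_0=2, p_0 = 2*1 + 0 = 2, q_0 = 2*0 + 1 = 1.
  i=1: a_1=3, p_1 = 3*2 + 1 = 7, q_1 = 3*1 + 0 = 3.
  i=2: a_2=2, p_2 = 2*7 + 2 = 16, q_2 = 2*3 + 1 = 7.
  i=3: a_3=2, p_3 = 2*16 + 7 = 39, q_3 = 2*7 + 3 = 17.
q_3 = 17 > 7, so the last convergent with denominator <= 7 is p_2/q_2 = 16/7.
The closest fraction with denominator <= 7 is either p_2/q_2 or the intermediate fraction (k*p_2 + p_1)/(k*q_2 + q_1) with the largest k >= 1 whose denominator stays <= 7; these approach x as k grows, and every other convergent or intermediate fraction in range is farther away.
Largest k: floor((7 - q_1)/q_2) = floor((7 - 3)/7) = 0.
Since k = 0, no intermediate fraction beyond p_2/q_2 has denominator <= 7, so the convergent 16/7 is the closest (its error is |94*7 - 16*41|/(41*7) = 2/287).

16/7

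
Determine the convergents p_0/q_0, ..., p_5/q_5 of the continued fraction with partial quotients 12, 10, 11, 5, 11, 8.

12/1, 121/10, 1343/111, 6836/565, 76539/6326, 619148/51173

Using the convergent recurrence p_i = a_i*p_{i-1} + p_{i-2}, q_i = a_i*q_{i-1} + q_{i-2} with p_{-2}=0, p_{-1}=1, q_{-2}=1, q_{-1}=0:
  i=0: a_0=12, p_0 = 12*1 + 0 = 12, q_0 = 12*0 + 1 = 1.
  i=1: a_1=10, p_1 = 10*12 + 1 = 121, q_1 = 10*1 + 0 = 10.
  i=2: a_2=11, p_2 = 11*121 + 12 = 1343, q_2 = 11*10 + 1 = 111.
  i=3: a_3=5, p_3 = 5*1343 + 121 = 6836, q_3 = 5*111 + 10 = 565.
  i=4: a_4=11, p_4 = 11*6836 + 1343 = 76539, q_4 = 11*565 + 111 = 6326.
  i=5: a_5=8, p_5 = 8*76539 + 6836 = 619148, q_5 = 8*6326 + 565 = 51173.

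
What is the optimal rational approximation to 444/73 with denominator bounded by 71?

Expand x = 444/73 as a continued fraction with the Euclidean algorithm:
  444 = 6*73 + 6, so a_0 = 6.
  73 = 12*6 + 1, so a_1 = 12.
  6 = 6*1 + 0, so a_2 = 6.
so x = [6; 12, 6].
Convergents (p_i = a_i*p_{i-1} + p_{i-2}, q_i = a_i*q_{i-1} + q_{i-2} with p_{-2}=0, p_{-1}=1, q_{-2}=1, q_{-1}=0), until the denominator exceeds 71:
  i=0: a_0=6, p_0 = 6*1 + 0 = 6, q_0 = 6*0 + 1 = 1.
  i=1: a_1=12, p_1 = 12*6 + 1 = 73, q_1 = 12*1 + 0 = 12.
  i=2: a_2=6, p_2 = 6*73 + 6 = 444, q_2 = 6*12 + 1 = 73.
q_2 = 73 > 71, so the last convergent with denominator <= 71 is p_1/q_1 = 73/12.
The closest fraction with denominator <= 71 is either p_1/q_1 or the intermediate fraction (k*p_1 + p_0)/(k*q_1 + q_0) with the largest k >= 1 whose denominator stays <= 71; these approach x as k grows, and every other convergent or intermediate fraction in range is farther away.
Largest k: floor((71 - q_0)/q_1) = floor((71 - 1)/12) = 5.
That gives (5*73 + 6)/(5*12 + 1) = 371/61.
Compare the errors: |x - 73/12| = |444*12 - 73*73|/(73*12) = 1/876, and |x - 371/61| = |444*61 - 371*73|/(73*61) = 1/4453.
Cross-multiplying, 1*876 = 876 < 4453 = 1*4453, so 1/4453 is smaller: the intermediate fraction 371/61 is closer to x than 73/12.

371/61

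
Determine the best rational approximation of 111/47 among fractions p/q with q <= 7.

7/3

Expand x = 111/47 as a continued fraction with the Euclidean algorithm:
  111 = 2*47 + 17, so a_0 = 2.
  47 = 2*17 + 13, so a_1 = 2.
  17 = 1*13 + 4, so a_2 = 1.
  13 = 3*4 + 1, so a_3 = 3.
  4 = 4*1 + 0, so a_4 = 4.
so x = [2; 2, 1, 3, 4].
Convergents (p_i = a_i*p_{i-1} + p_{i-2}, q_i = a_i*q_{i-1} + q_{i-2} with p_{-2}=0, p_{-1}=1, q_{-2}=1, q_{-1}=0), until the denominator exceeds 7:
  i=0: a_0=2, p_0 = 2*1 + 0 = 2, q_0 = 2*0 + 1 = 1.
  i=1: a_1=2, p_1 = 2*2 + 1 = 5, q_1 = 2*1 + 0 = 2.
  i=2: a_2=1, p_2 = 1*5 + 2 = 7, q_2 = 1*2 + 1 = 3.
  i=3: a_3=3, p_3 = 3*7 + 5 = 26, q_3 = 3*3 + 2 = 11.
q_3 = 11 > 7, so the last convergent with denominator <= 7 is p_2/q_2 = 7/3.
The closest fraction with denominator <= 7 is either p_2/q_2 or the intermediate fraction (k*p_2 + p_1)/(k*q_2 + q_1) with the largest k >= 1 whose denominator stays <= 7; these approach x as k grows, and every other convergent or intermediate fraction in range is farther away.
Largest k: floor((7 - q_1)/q_2) = floor((7 - 2)/3) = 1.
That gives (1*7 + 5)/(1*3 + 2) = 12/5.
Compare the errors: |x - 7/3| = |111*3 - 7*47|/(47*3) = 4/141, and |x - 12/5| = |111*5 - 12*47|/(47*5) = 9/235.
Cross-multiplying, 4*235 = 940 < 1269 = 9*141, so 4/141 is smaller: the convergent 7/3 is closer to x than 12/5.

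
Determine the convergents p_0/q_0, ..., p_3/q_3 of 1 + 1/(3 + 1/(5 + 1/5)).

1/1, 4/3, 21/16, 109/83

Using the convergent recurrence p_i = a_i*p_{i-1} + p_{i-2}, q_i = a_i*q_{i-1} + q_{i-2} with p_{-2}=0, p_{-1}=1, q_{-2}=1, q_{-1}=0:
  i=0: a_0=1, p_0 = 1*1 + 0 = 1, q_0 = 1*0 + 1 = 1.
  i=1: a_1=3, p_1 = 3*1 + 1 = 4, q_1 = 3*1 + 0 = 3.
  i=2: a_2=5, p_2 = 5*4 + 1 = 21, q_2 = 5*3 + 1 = 16.
  i=3: a_3=5, p_3 = 5*21 + 4 = 109, q_3 = 5*16 + 3 = 83.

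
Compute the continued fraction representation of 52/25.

[2; 12, 2]

Run the Euclidean algorithm on 52 and 25; the successive quotients are the partial quotients a_0, a_1, ... (each step inverts the fractional part left over by the previous one):
  52 = 2*25 + 2, so a_0 = 2.
  25 = 12*2 + 1, so a_1 = 12.
  2 = 2*1 + 0, so a_2 = 2.
The remainder reaches 0 after 3 divisions, so the expansion has 3 partial quotients, read off in order.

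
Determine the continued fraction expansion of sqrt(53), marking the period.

Write x_i = (sqrt(53) + m_i)/d_i with (m_0, d_0) = (0, 1). a_0 = floor(sqrt(53)) = 7, since 7^2 = 49 <= 53 < 64 = 8^2.
Iterate m_{i+1} = d_i*a_i - m_i, d_{i+1} = (53 - m_{i+1}^2)/d_i, a_{i+1} = floor((a_0 + m_{i+1})/d_{i+1}):
  m_1 = 1*7 - 0 = 7, d_1 = (53 - 7^2)/1 = 4/1 = 4, a_1 = floor((7 + 7)/4) = 3.
  m_2 = 4*3 - 7 = 5, d_2 = (53 - 5^2)/4 = 28/4 = 7, a_2 = floor((7 + 5)/7) = 1.
  m_3 = 7*1 - 5 = 2, d_3 = (53 - 2^2)/7 = 49/7 = 7, a_3 = floor((7 + 2)/7) = 1.
  m_4 = 7*1 - 2 = 5, d_4 = (53 - 5^2)/7 = 28/7 = 4, a_4 = floor((7 + 5)/4) = 3.
  m_5 = 4*3 - 5 = 7, d_5 = (53 - 7^2)/4 = 4/4 = 1, a_5 = floor((7 + 7)/1) = 14.
  m_6 = 1*14 - 7 = 7, d_6 = (53 - 7^2)/1 = 4/1 = 4: (m_6, d_6) = (m_1, d_1) = (7, 4), so from here the quotients repeat a_1, ..., a_5; the period length is 5.
Hence the expansion of sqrt(53) is a_0 = 7 followed by the repeating block 3, 1, 1, 3, 14 (period 5).

[7; (3, 1, 1, 3, 14)]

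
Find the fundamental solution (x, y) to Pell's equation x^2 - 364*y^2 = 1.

(x, y) = (4954951, 259710)

First expand sqrt(364) as a continued fraction. With x_i = (sqrt(364) + m_i)/d_i and (m_0, d_0) = (0, 1): a_0 = floor(sqrt(364)) = 19, since 19^2 = 361 <= 364 < 400 = 20^2.
Iterate m_{i+1} = d_i*a_i - m_i, d_{i+1} = (364 - m_{i+1}^2)/d_i, a_{i+1} = floor((a_0 + m_{i+1})/d_{i+1}):
  m_1 = 1*19 - 0 = 19, d_1 = (364 - 19^2)/1 = 3/1 = 3, a_1 = floor((19 + 19)/3) = 12.
  m_2 = 3*12 - 19 = 17, d_2 = (364 - 17^2)/3 = 75/3 = 25, a_2 = floor((19 + 17)/25) = 1.
  m_3 = 25*1 - 17 = 8, d_3 = (364 - 8^2)/25 = 300/25 = 12, a_3 = floor((19 + 8)/12) = 2.
  m_4 = 12*2 - 8 = 16, d_4 = (364 - 16^2)/12 = 108/12 = 9, a_4 = floor((19 + 16)/9) = 3.
  m_5 = 9*3 - 16 = 11, d_5 = (364 - 11^2)/9 = 243/9 = 27, a_5 = floor((19 + 11)/27) = 1.
  m_6 = 27*1 - 11 = 16, d_6 = (364 - 16^2)/27 = 108/27 = 4, a_6 = floor((19 + 16)/4) = 8.
  m_7 = 4*8 - 16 = 16, d_7 = (364 - 16^2)/4 = 108/4 = 27, a_7 = floor((19 + 16)/27) = 1.
  m_8 = 27*1 - 16 = 11, d_8 = (364 - 11^2)/27 = 243/27 = 9, a_8 = floor((19 + 11)/9) = 3.
  m_9 = 9*3 - 11 = 16, d_9 = (364 - 16^2)/9 = 108/9 = 12, a_9 = floor((19 + 16)/12) = 2.
  m_10 = 12*2 - 16 = 8, d_10 = (364 - 8^2)/12 = 300/12 = 25, a_10 = floor((19 + 8)/25) = 1.
  m_11 = 25*1 - 8 = 17, d_11 = (364 - 17^2)/25 = 75/25 = 3, a_11 = floor((19 + 17)/3) = 12.
  m_12 = 3*12 - 17 = 19, d_12 = (364 - 19^2)/3 = 3/3 = 1, a_12 = floor((19 + 19)/1) = 38.
  m_13 = 1*38 - 19 = 19, d_13 = (364 - 19^2)/1 = 3/1 = 3: (m_13, d_13) = (m_1, d_1) = (19, 3), so from here the quotients repeat a_1, ..., a_12; the period length is 12.
So sqrt(364) = [19; (12, 1, 2, 3, 1, 8, 1, 3, 2, 1, 12, 38)] with period length k = 12.
k is even, so the fundamental solution of x^2 - 364y^2 = 1 is (p_{k-1}, q_{k-1}) = (p_11, q_11); compute convergents through index 11.
Convergents (p_i = a_i*p_{i-1} + p_{i-2}, q_i = a_i*q_{i-1} + q_{i-2} with p_{-2}=0, p_{-1}=1, q_{-2}=1, q_{-1}=0):
  i=0: a_0=19, p_0 = 19*1 + 0 = 19, q_0 = 19*0 + 1 = 1.
  i=1: a_1=12, p_1 = 12*19 + 1 = 229, q_1 = 12*1 + 0 = 12.
  i=2: a_2=1, p_2 = 1*229 + 19 = 248, q_2 = 1*12 + 1 = 13.
  i=3: a_3=2, p_3 = 2*248 + 229 = 725, q_3 = 2*13 + 12 = 38.
  i=4: a_4=3, p_4 = 3*725 + 248 = 2423, q_4 = 3*38 + 13 = 127.
  i=5: a_5=1, p_5 = 1*2423 + 725 = 3148, q_5 = 1*127 + 38 = 165.
  i=6: a_6=8, p_6 = 8*3148 + 2423 = 27607, q_6 = 8*165 + 127 = 1447.
  i=7: a_7=1, p_7 = 1*27607 + 3148 = 30755, q_7 = 1*1447 + 165 = 1612.
  i=8: a_8=3, p_8 = 3*30755 + 27607 = 119872, q_8 = 3*1612 + 1447 = 6283.
  i=9: a_9=2, p_9 = 2*119872 + 30755 = 270499, q_9 = 2*6283 + 1612 = 14178.
  i=10: a_10=1, p_10 = 1*270499 + 119872 = 390371, q_10 = 1*14178 + 6283 = 20461.
  i=11: a_11=12, p_11 = 12*390371 + 270499 = 4954951, q_11 = 12*20461 + 14178 = 259710.
Check: 4954951^2 - 364*259710^2 = 24551539412401 - 24551539412400 = 1, so (x, y) = (4954951, 259710) solves the equation, and by the theorem it is the least positive solution.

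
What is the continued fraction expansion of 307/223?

Run the Euclidean algorithm on 307 and 223; the successive quotients are the partial quotients a_0, a_1, ... (each step inverts the fractional part left over by the previous one):
  307 = 1*223 + 84, so a_0 = 1.
  223 = 2*84 + 55, so a_1 = 2.
  84 = 1*55 + 29, so a_2 = 1.
  55 = 1*29 + 26, so a_3 = 1.
  29 = 1*26 + 3, so a_4 = 1.
  26 = 8*3 + 2, so a_5 = 8.
  3 = 1*2 + 1, so a_6 = 1.
  2 = 2*1 + 0, so a_7 = 2.
The remainder reaches 0 after 8 divisions, so the expansion has 8 partial quotients, read off in order.

[1; 2, 1, 1, 1, 8, 1, 2]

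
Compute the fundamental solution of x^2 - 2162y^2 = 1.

(x, y) = (93, 2)

First expand sqrt(2162) as a continued fraction. With x_i = (sqrt(2162) + m_i)/d_i and (m_0, d_0) = (0, 1): a_0 = floor(sqrt(2162)) = 46, since 46^2 = 2116 <= 2162 < 2209 = 47^2.
Iterate m_{i+1} = d_i*a_i - m_i, d_{i+1} = (2162 - m_{i+1}^2)/d_i, a_{i+1} = floor((a_0 + m_{i+1})/d_{i+1}):
  m_1 = 1*46 - 0 = 46, d_1 = (2162 - 46^2)/1 = 46/1 = 46, a_1 = floor((46 + 46)/46) = 2.
  m_2 = 46*2 - 46 = 46, d_2 = (2162 - 46^2)/46 = 46/46 = 1, a_2 = floor((46 + 46)/1) = 92.
  m_3 = 1*92 - 46 = 46, d_3 = (2162 - 46^2)/1 = 46/1 = 46: (m_3, d_3) = (m_1, d_1) = (46, 46), so from here the quotients repeat a_1, a_2; the period length is 2.
So sqrt(2162) = [46; (2, 92)] with period length k = 2.
k is even, so the fundamental solution of x^2 - 2162y^2 = 1 is (p_{k-1}, q_{k-1}) = (p_1, q_1); compute convergents through index 1.
Convergents (p_i = a_i*p_{i-1} + p_{i-2}, q_i = a_i*q_{i-1} + q_{i-2} with p_{-2}=0, p_{-1}=1, q_{-2}=1, q_{-1}=0):
  i=0: a_0=46, p_0 = 46*1 + 0 = 46, q_0 = 46*0 + 1 = 1.
  i=1: a_1=2, p_1 = 2*46 + 1 = 93, q_1 = 2*1 + 0 = 2.
Check: 93^2 - 2162*2^2 = 8649 - 8648 = 1, so (x, y) = (93, 2) solves the equation, and by the theorem it is the least positive solution.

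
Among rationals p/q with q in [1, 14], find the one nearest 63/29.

Expand x = 63/29 as a continued fraction with the Euclidean algorithm:
  63 = 2*29 + 5, so a_0 = 2.
  29 = 5*5 + 4, so a_1 = 5.
  5 = 1*4 + 1, so a_2 = 1.
  4 = 4*1 + 0, so a_3 = 4.
so x = [2; 5, 1, 4].
Convergents (p_i = a_i*p_{i-1} + p_{i-2}, q_i = a_i*q_{i-1} + q_{i-2} with p_{-2}=0, p_{-1}=1, q_{-2}=1, q_{-1}=0), until the denominator exceeds 14:
  i=0: a_0=2, p_0 = 2*1 + 0 = 2, q_0 = 2*0 + 1 = 1.
  i=1: a_1=5, p_1 = 5*2 + 1 = 11, q_1 = 5*1 + 0 = 5.
  i=2: a_2=1, p_2 = 1*11 + 2 = 13, q_2 = 1*5 + 1 = 6.
  i=3: a_3=4, p_3 = 4*13 + 11 = 63, q_3 = 4*6 + 5 = 29.
q_3 = 29 > 14, so the last convergent with denominator <= 14 is p_2/q_2 = 13/6.
The closest fraction with denominator <= 14 is either p_2/q_2 or the intermediate fraction (k*p_2 + p_1)/(k*q_2 + q_1) with the largest k >= 1 whose denominator stays <= 14; these approach x as k grows, and every other convergent or intermediate fraction in range is farther away.
Largest k: floor((14 - q_1)/q_2) = floor((14 - 5)/6) = 1.
That gives (1*13 + 11)/(1*6 + 5) = 24/11.
Compare the errors: |x - 13/6| = |63*6 - 13*29|/(29*6) = 1/174, and |x - 24/11| = |63*11 - 24*29|/(29*11) = 3/319.
Cross-multiplying, 1*319 = 319 < 522 = 3*174, so 1/174 is smaller: the convergent 13/6 is closer to x than 24/11.

13/6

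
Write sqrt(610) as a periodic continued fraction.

Write x_i = (sqrt(610) + m_i)/d_i with (m_0, d_0) = (0, 1). a_0 = floor(sqrt(610)) = 24, since 24^2 = 576 <= 610 < 625 = 25^2.
Iterate m_{i+1} = d_i*a_i - m_i, d_{i+1} = (610 - m_{i+1}^2)/d_i, a_{i+1} = floor((a_0 + m_{i+1})/d_{i+1}):
  m_1 = 1*24 - 0 = 24, d_1 = (610 - 24^2)/1 = 34/1 = 34, a_1 = floor((24 + 24)/34) = 1.
  m_2 = 34*1 - 24 = 10, d_2 = (610 - 10^2)/34 = 510/34 = 15, a_2 = floor((24 + 10)/15) = 2.
  m_3 = 15*2 - 10 = 20, d_3 = (610 - 20^2)/15 = 210/15 = 14, a_3 = floor((24 + 20)/14) = 3.
  m_4 = 14*3 - 20 = 22, d_4 = (610 - 22^2)/14 = 126/14 = 9, a_4 = floor((24 + 22)/9) = 5.
  m_5 = 9*5 - 22 = 23, d_5 = (610 - 23^2)/9 = 81/9 = 9, a_5 = floor((24 + 23)/9) = 5.
  m_6 = 9*5 - 23 = 22, d_6 = (610 - 22^2)/9 = 126/9 = 14, a_6 = floor((24 + 22)/14) = 3.
  m_7 = 14*3 - 22 = 20, d_7 = (610 - 20^2)/14 = 210/14 = 15, a_7 = floor((24 + 20)/15) = 2.
  m_8 = 15*2 - 20 = 10, d_8 = (610 - 10^2)/15 = 510/15 = 34, a_8 = floor((24 + 10)/34) = 1.
  m_9 = 34*1 - 10 = 24, d_9 = (610 - 24^2)/34 = 34/34 = 1, a_9 = floor((24 + 24)/1) = 48.
  m_10 = 1*48 - 24 = 24, d_10 = (610 - 24^2)/1 = 34/1 = 34: (m_10, d_10) = (m_1, d_1) = (24, 34), so from here the quotients repeat a_1, ..., a_9; the period length is 9.
Hence the expansion of sqrt(610) is a_0 = 24 followed by the repeating block 1, 2, 3, 5, 5, 3, 2, 1, 48 (period 9).

[24; (1, 2, 3, 5, 5, 3, 2, 1, 48)]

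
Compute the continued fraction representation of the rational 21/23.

Run the Euclidean algorithm on 21 and 23; the successive quotients are the partial quotients a_0, a_1, ... (each step inverts the fractional part left over by the previous one):
  21 = 0*23 + 21, so a_0 = 0.
  23 = 1*21 + 2, so a_1 = 1.
  21 = 10*2 + 1, so a_2 = 10.
  2 = 2*1 + 0, so a_3 = 2.
The remainder reaches 0 after 4 divisions, so the expansion has 4 partial quotients, read off in order.

[0; 1, 10, 2]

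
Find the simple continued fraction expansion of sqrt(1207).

Write x_i = (sqrt(1207) + m_i)/d_i with (m_0, d_0) = (0, 1). a_0 = floor(sqrt(1207)) = 34, since 34^2 = 1156 <= 1207 < 1225 = 35^2.
Iterate m_{i+1} = d_i*a_i - m_i, d_{i+1} = (1207 - m_{i+1}^2)/d_i, a_{i+1} = floor((a_0 + m_{i+1})/d_{i+1}):
  m_1 = 1*34 - 0 = 34, d_1 = (1207 - 34^2)/1 = 51/1 = 51, a_1 = floor((34 + 34)/51) = 1.
  m_2 = 51*1 - 34 = 17, d_2 = (1207 - 17^2)/51 = 918/51 = 18, a_2 = floor((34 + 17)/18) = 2.
  m_3 = 18*2 - 17 = 19, d_3 = (1207 - 19^2)/18 = 846/18 = 47, a_3 = floor((34 + 19)/47) = 1.
  m_4 = 47*1 - 19 = 28, d_4 = (1207 - 28^2)/47 = 423/47 = 9, a_4 = floor((34 + 28)/9) = 6.
  m_5 = 9*6 - 28 = 26, d_5 = (1207 - 26^2)/9 = 531/9 = 59, a_5 = floor((34 + 26)/59) = 1.
  m_6 = 59*1 - 26 = 33, d_6 = (1207 - 33^2)/59 = 118/59 = 2, a_6 = floor((34 + 33)/2) = 33.
  m_7 = 2*33 - 33 = 33, d_7 = (1207 - 33^2)/2 = 118/2 = 59, a_7 = floor((34 + 33)/59) = 1.
  m_8 = 59*1 - 33 = 26, d_8 = (1207 - 26^2)/59 = 531/59 = 9, a_8 = floor((34 + 26)/9) = 6.
  m_9 = 9*6 - 26 = 28, d_9 = (1207 - 28^2)/9 = 423/9 = 47, a_9 = floor((34 + 28)/47) = 1.
  m_10 = 47*1 - 28 = 19, d_10 = (1207 - 19^2)/47 = 846/47 = 18, a_10 = floor((34 + 19)/18) = 2.
  m_11 = 18*2 - 19 = 17, d_11 = (1207 - 17^2)/18 = 918/18 = 51, a_11 = floor((34 + 17)/51) = 1.
  m_12 = 51*1 - 17 = 34, d_12 = (1207 - 34^2)/51 = 51/51 = 1, a_12 = floor((34 + 34)/1) = 68.
  m_13 = 1*68 - 34 = 34, d_13 = (1207 - 34^2)/1 = 51/1 = 51: (m_13, d_13) = (m_1, d_1) = (34, 51), so from here the quotients repeat a_1, ..., a_12; the period length is 12.
Hence the expansion of sqrt(1207) is a_0 = 34 followed by the repeating block 1, 2, 1, 6, 1, 33, 1, 6, 1, 2, 1, 68 (period 12).

[34; (1, 2, 1, 6, 1, 33, 1, 6, 1, 2, 1, 68)]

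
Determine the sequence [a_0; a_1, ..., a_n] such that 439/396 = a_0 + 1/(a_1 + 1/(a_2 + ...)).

[1; 9, 4, 1, 3, 2]

Run the Euclidean algorithm on 439 and 396; the successive quotients are the partial quotients a_0, a_1, ... (each step inverts the fractional part left over by the previous one):
  439 = 1*396 + 43, so a_0 = 1.
  396 = 9*43 + 9, so a_1 = 9.
  43 = 4*9 + 7, so a_2 = 4.
  9 = 1*7 + 2, so a_3 = 1.
  7 = 3*2 + 1, so a_4 = 3.
  2 = 2*1 + 0, so a_5 = 2.
The remainder reaches 0 after 6 divisions, so the expansion has 6 partial quotients, read off in order.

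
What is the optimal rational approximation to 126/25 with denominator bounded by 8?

Expand x = 126/25 as a continued fraction with the Euclidean algorithm:
  126 = 5*25 + 1, so a_0 = 5.
  25 = 25*1 + 0, so a_1 = 25.
so x = [5; 25].
Convergents (p_i = a_i*p_{i-1} + p_{i-2}, q_i = a_i*q_{i-1} + q_{i-2} with p_{-2}=0, p_{-1}=1, q_{-2}=1, q_{-1}=0), until the denominator exceeds 8:
  i=0: a_0=5, p_0 = 5*1 + 0 = 5, q_0 = 5*0 + 1 = 1.
  i=1: a_1=25, p_1 = 25*5 + 1 = 126, q_1 = 25*1 + 0 = 25.
q_1 = 25 > 8, so the last convergent with denominator <= 8 is p_0/q_0 = 5/1.
The closest fraction with denominator <= 8 is either p_0/q_0 or the intermediate fraction (k*p_0 + p_{-1})/(k*q_0 + q_{-1}) with the largest k >= 1 whose denominator stays <= 8; these approach x as k grows, and every other convergent or intermediate fraction in range is farther away.
Largest k: floor((8 - q_{-1})/q_0) = floor((8 - 0)/1) = 8 (using the seeds p_{-1} = 1, q_{-1} = 0).
That gives (8*5 + 1)/(8*1 + 0) = 41/8.
Compare the errors: |x - 5/1| = |126*1 - 5*25|/(25*1) = 1/25, and |x - 41/8| = |126*8 - 41*25|/(25*8) = 17/200.
Cross-multiplying, 1*200 = 200 < 425 = 17*25, so 1/25 is smaller: the convergent 5/1 is closer to x than 41/8.

5/1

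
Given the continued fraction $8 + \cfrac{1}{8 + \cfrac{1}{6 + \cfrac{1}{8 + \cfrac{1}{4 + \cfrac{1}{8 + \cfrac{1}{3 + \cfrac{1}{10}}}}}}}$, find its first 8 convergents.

Using the convergent recurrence p_i = a_i*p_{i-1} + p_{i-2}, q_i = a_i*q_{i-1} + q_{i-2} with p_{-2}=0, p_{-1}=1, q_{-2}=1, q_{-1}=0:
  i=0: a_0=8, p_0 = 8*1 + 0 = 8, q_0 = 8*0 + 1 = 1.
  i=1: a_1=8, p_1 = 8*8 + 1 = 65, q_1 = 8*1 + 0 = 8.
  i=2: a_2=6, p_2 = 6*65 + 8 = 398, q_2 = 6*8 + 1 = 49.
  i=3: a_3=8, p_3 = 8*398 + 65 = 3249, q_3 = 8*49 + 8 = 400.
  i=4: a_4=4, p_4 = 4*3249 + 398 = 13394, q_4 = 4*400 + 49 = 1649.
  i=5: a_5=8, p_5 = 8*13394 + 3249 = 110401, q_5 = 8*1649 + 400 = 13592.
  i=6: a_6=3, p_6 = 3*110401 + 13394 = 344597, q_6 = 3*13592 + 1649 = 42425.
  i=7: a_7=10, p_7 = 10*344597 + 110401 = 3556371, q_7 = 10*42425 + 13592 = 437842.

8/1, 65/8, 398/49, 3249/400, 13394/1649, 110401/13592, 344597/42425, 3556371/437842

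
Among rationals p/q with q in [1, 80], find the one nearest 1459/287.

Expand x = 1459/287 as a continued fraction with the Euclidean algorithm:
  1459 = 5*287 + 24, so a_0 = 5.
  287 = 11*24 + 23, so a_1 = 11.
  24 = 1*23 + 1, so a_2 = 1.
  23 = 23*1 + 0, so a_3 = 23.
so x = [5; 11, 1, 23].
Convergents (p_i = a_i*p_{i-1} + p_{i-2}, q_i = a_i*q_{i-1} + q_{i-2} with p_{-2}=0, p_{-1}=1, q_{-2}=1, q_{-1}=0), until the denominator exceeds 80:
  i=0: a_0=5, p_0 = 5*1 + 0 = 5, q_0 = 5*0 + 1 = 1.
  i=1: a_1=11, p_1 = 11*5 + 1 = 56, q_1 = 11*1 + 0 = 11.
  i=2: a_2=1, p_2 = 1*56 + 5 = 61, q_2 = 1*11 + 1 = 12.
  i=3: a_3=23, p_3 = 23*61 + 56 = 1459, q_3 = 23*12 + 11 = 287.
q_3 = 287 > 80, so the last convergent with denominator <= 80 is p_2/q_2 = 61/12.
The closest fraction with denominator <= 80 is either p_2/q_2 or the intermediate fraction (k*p_2 + p_1)/(k*q_2 + q_1) with the largest k >= 1 whose denominator stays <= 80; these approach x as k grows, and every other convergent or intermediate fraction in range is farther away.
Largest k: floor((80 - q_1)/q_2) = floor((80 - 11)/12) = 5.
That gives (5*61 + 56)/(5*12 + 11) = 361/71.
Compare the errors: |x - 61/12| = |1459*12 - 61*287|/(287*12) = 1/3444, and |x - 361/71| = |1459*71 - 361*287|/(287*71) = 18/20377.
Cross-multiplying, 1*20377 = 20377 < 61992 = 18*3444, so 1/3444 is smaller: the convergent 61/12 is closer to x than 361/71.

61/12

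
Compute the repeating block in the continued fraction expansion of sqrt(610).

[24; (1, 2, 3, 5, 5, 3, 2, 1, 48)]

Write x_i = (sqrt(610) + m_i)/d_i with (m_0, d_0) = (0, 1). a_0 = floor(sqrt(610)) = 24, since 24^2 = 576 <= 610 < 625 = 25^2.
Iterate m_{i+1} = d_i*a_i - m_i, d_{i+1} = (610 - m_{i+1}^2)/d_i, a_{i+1} = floor((a_0 + m_{i+1})/d_{i+1}):
  m_1 = 1*24 - 0 = 24, d_1 = (610 - 24^2)/1 = 34/1 = 34, a_1 = floor((24 + 24)/34) = 1.
  m_2 = 34*1 - 24 = 10, d_2 = (610 - 10^2)/34 = 510/34 = 15, a_2 = floor((24 + 10)/15) = 2.
  m_3 = 15*2 - 10 = 20, d_3 = (610 - 20^2)/15 = 210/15 = 14, a_3 = floor((24 + 20)/14) = 3.
  m_4 = 14*3 - 20 = 22, d_4 = (610 - 22^2)/14 = 126/14 = 9, a_4 = floor((24 + 22)/9) = 5.
  m_5 = 9*5 - 22 = 23, d_5 = (610 - 23^2)/9 = 81/9 = 9, a_5 = floor((24 + 23)/9) = 5.
  m_6 = 9*5 - 23 = 22, d_6 = (610 - 22^2)/9 = 126/9 = 14, a_6 = floor((24 + 22)/14) = 3.
  m_7 = 14*3 - 22 = 20, d_7 = (610 - 20^2)/14 = 210/14 = 15, a_7 = floor((24 + 20)/15) = 2.
  m_8 = 15*2 - 20 = 10, d_8 = (610 - 10^2)/15 = 510/15 = 34, a_8 = floor((24 + 10)/34) = 1.
  m_9 = 34*1 - 10 = 24, d_9 = (610 - 24^2)/34 = 34/34 = 1, a_9 = floor((24 + 24)/1) = 48.
  m_10 = 1*48 - 24 = 24, d_10 = (610 - 24^2)/1 = 34/1 = 34: (m_10, d_10) = (m_1, d_1) = (24, 34), so from here the quotients repeat a_1, ..., a_9; the period length is 9.
Hence the expansion of sqrt(610) is a_0 = 24 followed by the repeating block 1, 2, 3, 5, 5, 3, 2, 1, 48 (period 9).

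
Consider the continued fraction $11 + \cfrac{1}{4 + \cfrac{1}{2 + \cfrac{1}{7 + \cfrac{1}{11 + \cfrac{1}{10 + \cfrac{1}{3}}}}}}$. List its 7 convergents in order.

11/1, 45/4, 101/9, 752/67, 8373/746, 84482/7527, 261819/23327

Using the convergent recurrence p_i = a_i*p_{i-1} + p_{i-2}, q_i = a_i*q_{i-1} + q_{i-2} with p_{-2}=0, p_{-1}=1, q_{-2}=1, q_{-1}=0:
  i=0: a_0=11, p_0 = 11*1 + 0 = 11, q_0 = 11*0 + 1 = 1.
  i=1: a_1=4, p_1 = 4*11 + 1 = 45, q_1 = 4*1 + 0 = 4.
  i=2: a_2=2, p_2 = 2*45 + 11 = 101, q_2 = 2*4 + 1 = 9.
  i=3: a_3=7, p_3 = 7*101 + 45 = 752, q_3 = 7*9 + 4 = 67.
  i=4: a_4=11, p_4 = 11*752 + 101 = 8373, q_4 = 11*67 + 9 = 746.
  i=5: a_5=10, p_5 = 10*8373 + 752 = 84482, q_5 = 10*746 + 67 = 7527.
  i=6: a_6=3, p_6 = 3*84482 + 8373 = 261819, q_6 = 3*7527 + 746 = 23327.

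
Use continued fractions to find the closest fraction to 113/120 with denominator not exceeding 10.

9/10

Expand x = 113/120 as a continued fraction with the Euclidean algorithm:
  113 = 0*120 + 113, so a_0 = 0.
  120 = 1*113 + 7, so a_1 = 1.
  113 = 16*7 + 1, so a_2 = 16.
  7 = 7*1 + 0, so a_3 = 7.
so x = [0; 1, 16, 7].
Convergents (p_i = a_i*p_{i-1} + p_{i-2}, q_i = a_i*q_{i-1} + q_{i-2} with p_{-2}=0, p_{-1}=1, q_{-2}=1, q_{-1}=0), until the denominator exceeds 10:
  i=0: a_0=0, p_0 = 0*1 + 0 = 0, q_0 = 0*0 + 1 = 1.
  i=1: a_1=1, p_1 = 1*0 + 1 = 1, q_1 = 1*1 + 0 = 1.
  i=2: a_2=16, p_2 = 16*1 + 0 = 16, q_2 = 16*1 + 1 = 17.
q_2 = 17 > 10, so the last convergent with denominator <= 10 is p_1/q_1 = 1/1.
The closest fraction with denominator <= 10 is either p_1/q_1 or the intermediate fraction (k*p_1 + p_0)/(k*q_1 + q_0) with the largest k >= 1 whose denominator stays <= 10; these approach x as k grows, and every other convergent or intermediate fraction in range is farther away.
Largest k: floor((10 - q_0)/q_1) = floor((10 - 1)/1) = 9.
That gives (9*1 + 0)/(9*1 + 1) = 9/10.
Compare the errors: |x - 1/1| = |113*1 - 1*120|/(120*1) = 7/120, and |x - 9/10| = |113*10 - 9*120|/(120*10) = 50/1200.
Cross-multiplying, 50*120 = 6000 < 8400 = 7*1200, so 50/1200 is smaller: the intermediate fraction 9/10 is closer to x than 1/1.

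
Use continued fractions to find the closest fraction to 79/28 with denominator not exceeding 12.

31/11

Expand x = 79/28 as a continued fraction with the Euclidean algorithm:
  79 = 2*28 + 23, so a_0 = 2.
  28 = 1*23 + 5, so a_1 = 1.
  23 = 4*5 + 3, so a_2 = 4.
  5 = 1*3 + 2, so a_3 = 1.
  3 = 1*2 + 1, so a_4 = 1.
  2 = 2*1 + 0, so a_5 = 2.
so x = [2; 1, 4, 1, 1, 2].
Convergents (p_i = a_i*p_{i-1} + p_{i-2}, q_i = a_i*q_{i-1} + q_{i-2} with p_{-2}=0, p_{-1}=1, q_{-2}=1, q_{-1}=0), until the denominator exceeds 12:
  i=0: a_0=2, p_0 = 2*1 + 0 = 2, q_0 = 2*0 + 1 = 1.
  i=1: a_1=1, p_1 = 1*2 + 1 = 3, q_1 = 1*1 + 0 = 1.
  i=2: a_2=4, p_2 = 4*3 + 2 = 14, q_2 = 4*1 + 1 = 5.
  i=3: a_3=1, p_3 = 1*14 + 3 = 17, q_3 = 1*5 + 1 = 6.
  i=4: a_4=1, p_4 = 1*17 + 14 = 31, q_4 = 1*6 + 5 = 11.
  i=5: a_5=2, p_5 = 2*31 + 17 = 79, q_5 = 2*11 + 6 = 28.
q_5 = 28 > 12, so the last convergent with denominator <= 12 is p_4/q_4 = 31/11.
The closest fraction with denominator <= 12 is either p_4/q_4 or the intermediate fraction (k*p_4 + p_3)/(k*q_4 + q_3) with the largest k >= 1 whose denominator stays <= 12; these approach x as k grows, and every other convergent or intermediate fraction in range is farther away.
Largest k: floor((12 - q_3)/q_4) = floor((12 - 6)/11) = 0.
Since k = 0, no intermediate fraction beyond p_4/q_4 has denominator <= 12, so the convergent 31/11 is the closest (its error is |79*11 - 31*28|/(28*11) = 1/308).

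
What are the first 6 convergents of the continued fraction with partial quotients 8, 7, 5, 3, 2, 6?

Using the convergent recurrence p_i = a_i*p_{i-1} + p_{i-2}, q_i = a_i*q_{i-1} + q_{i-2} with p_{-2}=0, p_{-1}=1, q_{-2}=1, q_{-1}=0:
  i=0: a_0=8, p_0 = 8*1 + 0 = 8, q_0 = 8*0 + 1 = 1.
  i=1: a_1=7, p_1 = 7*8 + 1 = 57, q_1 = 7*1 + 0 = 7.
  i=2: a_2=5, p_2 = 5*57 + 8 = 293, q_2 = 5*7 + 1 = 36.
  i=3: a_3=3, p_3 = 3*293 + 57 = 936, q_3 = 3*36 + 7 = 115.
  i=4: a_4=2, p_4 = 2*936 + 293 = 2165, q_4 = 2*115 + 36 = 266.
  i=5: a_5=6, p_5 = 6*2165 + 936 = 13926, q_5 = 6*266 + 115 = 1711.

8/1, 57/7, 293/36, 936/115, 2165/266, 13926/1711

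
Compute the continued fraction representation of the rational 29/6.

Run the Euclidean algorithm on 29 and 6; the successive quotients are the partial quotients a_0, a_1, ... (each step inverts the fractional part left over by the previous one):
  29 = 4*6 + 5, so a_0 = 4.
  6 = 1*5 + 1, so a_1 = 1.
  5 = 5*1 + 0, so a_2 = 5.
The remainder reaches 0 after 3 divisions, so the expansion has 3 partial quotients, read off in order.

[4; 1, 5]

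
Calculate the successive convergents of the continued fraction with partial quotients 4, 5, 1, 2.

Using the convergent recurrence p_i = a_i*p_{i-1} + p_{i-2}, q_i = a_i*q_{i-1} + q_{i-2} with p_{-2}=0, p_{-1}=1, q_{-2}=1, q_{-1}=0:
  i=0: a_0=4, p_0 = 4*1 + 0 = 4, q_0 = 4*0 + 1 = 1.
  i=1: a_1=5, p_1 = 5*4 + 1 = 21, q_1 = 5*1 + 0 = 5.
  i=2: a_2=1, p_2 = 1*21 + 4 = 25, q_2 = 1*5 + 1 = 6.
  i=3: a_3=2, p_3 = 2*25 + 21 = 71, q_3 = 2*6 + 5 = 17.

4/1, 21/5, 25/6, 71/17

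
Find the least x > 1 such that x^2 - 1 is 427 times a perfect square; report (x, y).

(x, y) = (62, 3)

First expand sqrt(427) as a continued fraction. With x_i = (sqrt(427) + m_i)/d_i and (m_0, d_0) = (0, 1): a_0 = floor(sqrt(427)) = 20, since 20^2 = 400 <= 427 < 441 = 21^2.
Iterate m_{i+1} = d_i*a_i - m_i, d_{i+1} = (427 - m_{i+1}^2)/d_i, a_{i+1} = floor((a_0 + m_{i+1})/d_{i+1}):
  m_1 = 1*20 - 0 = 20, d_1 = (427 - 20^2)/1 = 27/1 = 27, a_1 = floor((20 + 20)/27) = 1.
  m_2 = 27*1 - 20 = 7, d_2 = (427 - 7^2)/27 = 378/27 = 14, a_2 = floor((20 + 7)/14) = 1.
  m_3 = 14*1 - 7 = 7, d_3 = (427 - 7^2)/14 = 378/14 = 27, a_3 = floor((20 + 7)/27) = 1.
  m_4 = 27*1 - 7 = 20, d_4 = (427 - 20^2)/27 = 27/27 = 1, a_4 = floor((20 + 20)/1) = 40.
  m_5 = 1*40 - 20 = 20, d_5 = (427 - 20^2)/1 = 27/1 = 27: (m_5, d_5) = (m_1, d_1) = (20, 27), so from here the quotients repeat a_1, ..., a_4; the period length is 4.
So sqrt(427) = [20; (1, 1, 1, 40)] with period length k = 4.
k is even, so the fundamental solution of x^2 - 427y^2 = 1 is (p_{k-1}, q_{k-1}) = (p_3, q_3); compute convergents through index 3.
Convergents (p_i = a_i*p_{i-1} + p_{i-2}, q_i = a_i*q_{i-1} + q_{i-2} with p_{-2}=0, p_{-1}=1, q_{-2}=1, q_{-1}=0):
  i=0: a_0=20, p_0 = 20*1 + 0 = 20, q_0 = 20*0 + 1 = 1.
  i=1: a_1=1, p_1 = 1*20 + 1 = 21, q_1 = 1*1 + 0 = 1.
  i=2: a_2=1, p_2 = 1*21 + 20 = 41, q_2 = 1*1 + 1 = 2.
  i=3: a_3=1, p_3 = 1*41 + 21 = 62, q_3 = 1*2 + 1 = 3.
Check: 62^2 - 427*3^2 = 3844 - 3843 = 1, so (x, y) = (62, 3) solves the equation, and by the theorem it is the least positive solution.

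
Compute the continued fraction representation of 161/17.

[9; 2, 8]

Run the Euclidean algorithm on 161 and 17; the successive quotients are the partial quotients a_0, a_1, ... (each step inverts the fractional part left over by the previous one):
  161 = 9*17 + 8, so a_0 = 9.
  17 = 2*8 + 1, so a_1 = 2.
  8 = 8*1 + 0, so a_2 = 8.
The remainder reaches 0 after 3 divisions, so the expansion has 3 partial quotients, read off in order.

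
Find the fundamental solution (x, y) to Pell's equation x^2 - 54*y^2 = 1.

(x, y) = (485, 66)

First expand sqrt(54) as a continued fraction. With x_i = (sqrt(54) + m_i)/d_i and (m_0, d_0) = (0, 1): a_0 = floor(sqrt(54)) = 7, since 7^2 = 49 <= 54 < 64 = 8^2.
Iterate m_{i+1} = d_i*a_i - m_i, d_{i+1} = (54 - m_{i+1}^2)/d_i, a_{i+1} = floor((a_0 + m_{i+1})/d_{i+1}):
  m_1 = 1*7 - 0 = 7, d_1 = (54 - 7^2)/1 = 5/1 = 5, a_1 = floor((7 + 7)/5) = 2.
  m_2 = 5*2 - 7 = 3, d_2 = (54 - 3^2)/5 = 45/5 = 9, a_2 = floor((7 + 3)/9) = 1.
  m_3 = 9*1 - 3 = 6, d_3 = (54 - 6^2)/9 = 18/9 = 2, a_3 = floor((7 + 6)/2) = 6.
  m_4 = 2*6 - 6 = 6, d_4 = (54 - 6^2)/2 = 18/2 = 9, a_4 = floor((7 + 6)/9) = 1.
  m_5 = 9*1 - 6 = 3, d_5 = (54 - 3^2)/9 = 45/9 = 5, a_5 = floor((7 + 3)/5) = 2.
  m_6 = 5*2 - 3 = 7, d_6 = (54 - 7^2)/5 = 5/5 = 1, a_6 = floor((7 + 7)/1) = 14.
  m_7 = 1*14 - 7 = 7, d_7 = (54 - 7^2)/1 = 5/1 = 5: (m_7, d_7) = (m_1, d_1) = (7, 5), so from here the quotients repeat a_1, ..., a_6; the period length is 6.
So sqrt(54) = [7; (2, 1, 6, 1, 2, 14)] with period length k = 6.
k is even, so the fundamental solution of x^2 - 54y^2 = 1 is (p_{k-1}, q_{k-1}) = (p_5, q_5); compute convergents through index 5.
Convergents (p_i = a_i*p_{i-1} + p_{i-2}, q_i = a_i*q_{i-1} + q_{i-2} with p_{-2}=0, p_{-1}=1, q_{-2}=1, q_{-1}=0):
  i=0: a_0=7, p_0 = 7*1 + 0 = 7, q_0 = 7*0 + 1 = 1.
  i=1: a_1=2, p_1 = 2*7 + 1 = 15, q_1 = 2*1 + 0 = 2.
  i=2: a_2=1, p_2 = 1*15 + 7 = 22, q_2 = 1*2 + 1 = 3.
  i=3: a_3=6, p_3 = 6*22 + 15 = 147, q_3 = 6*3 + 2 = 20.
  i=4: a_4=1, p_4 = 1*147 + 22 = 169, q_4 = 1*20 + 3 = 23.
  i=5: a_5=2, p_5 = 2*169 + 147 = 485, q_5 = 2*23 + 20 = 66.
Check: 485^2 - 54*66^2 = 235225 - 235224 = 1, so (x, y) = (485, 66) solves the equation, and by the theorem it is the least positive solution.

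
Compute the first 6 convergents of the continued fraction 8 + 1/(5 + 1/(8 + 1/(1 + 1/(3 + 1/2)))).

Using the convergent recurrence p_i = a_i*p_{i-1} + p_{i-2}, q_i = a_i*q_{i-1} + q_{i-2} with p_{-2}=0, p_{-1}=1, q_{-2}=1, q_{-1}=0:
  i=0: a_0=8, p_0 = 8*1 + 0 = 8, q_0 = 8*0 + 1 = 1.
  i=1: a_1=5, p_1 = 5*8 + 1 = 41, q_1 = 5*1 + 0 = 5.
  i=2: a_2=8, p_2 = 8*41 + 8 = 336, q_2 = 8*5 + 1 = 41.
  i=3: a_3=1, p_3 = 1*336 + 41 = 377, q_3 = 1*41 + 5 = 46.
  i=4: a_4=3, p_4 = 3*377 + 336 = 1467, q_4 = 3*46 + 41 = 179.
  i=5: a_5=2, p_5 = 2*1467 + 377 = 3311, q_5 = 2*179 + 46 = 404.

8/1, 41/5, 336/41, 377/46, 1467/179, 3311/404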